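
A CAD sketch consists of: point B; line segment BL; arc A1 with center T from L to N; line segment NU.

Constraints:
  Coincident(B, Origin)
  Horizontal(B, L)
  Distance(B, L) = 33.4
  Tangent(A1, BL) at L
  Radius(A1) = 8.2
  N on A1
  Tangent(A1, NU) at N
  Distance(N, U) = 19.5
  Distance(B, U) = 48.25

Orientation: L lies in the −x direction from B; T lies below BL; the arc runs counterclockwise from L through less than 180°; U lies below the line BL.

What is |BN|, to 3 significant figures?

42.6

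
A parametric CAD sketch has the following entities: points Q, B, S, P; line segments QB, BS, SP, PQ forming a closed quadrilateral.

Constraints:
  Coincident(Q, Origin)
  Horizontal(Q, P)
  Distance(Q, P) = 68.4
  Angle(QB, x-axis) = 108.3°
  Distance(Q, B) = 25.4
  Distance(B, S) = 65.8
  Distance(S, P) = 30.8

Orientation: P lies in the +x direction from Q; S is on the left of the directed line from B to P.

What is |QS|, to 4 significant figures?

64.47

Q is at the origin; QP is horizontal with |QP| = 68.4 and P in +x, so P = (68.4, 0). QB runs at 108.3° with |QB| = 25.4, so B = (-7.975, 24.12). S is determined by |BS| = 65.8 and |SP| = 30.8 together: it lies at the intersection of circle(B, 65.8) and circle(P, 30.8). With |BP| = 80.09, the foot of the radical line on BP is 61.15 from B and the perpendicular offset is √(65.8² − 61.15²) = 24.29. Taking the left-of-BP solution: S = (57.65, 28.86).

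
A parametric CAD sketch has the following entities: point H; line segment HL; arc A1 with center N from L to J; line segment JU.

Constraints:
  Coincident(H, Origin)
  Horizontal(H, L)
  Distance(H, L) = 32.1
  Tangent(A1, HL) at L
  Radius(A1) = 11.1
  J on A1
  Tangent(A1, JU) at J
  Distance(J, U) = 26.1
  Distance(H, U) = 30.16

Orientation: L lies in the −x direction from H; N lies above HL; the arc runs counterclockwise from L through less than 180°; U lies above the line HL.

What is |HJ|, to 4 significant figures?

23.11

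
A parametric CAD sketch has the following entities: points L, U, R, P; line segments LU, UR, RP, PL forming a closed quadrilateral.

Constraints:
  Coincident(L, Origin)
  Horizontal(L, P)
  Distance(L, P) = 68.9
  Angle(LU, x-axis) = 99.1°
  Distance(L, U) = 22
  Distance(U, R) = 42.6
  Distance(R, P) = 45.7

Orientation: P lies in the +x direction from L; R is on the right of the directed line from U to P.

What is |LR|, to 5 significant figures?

26.568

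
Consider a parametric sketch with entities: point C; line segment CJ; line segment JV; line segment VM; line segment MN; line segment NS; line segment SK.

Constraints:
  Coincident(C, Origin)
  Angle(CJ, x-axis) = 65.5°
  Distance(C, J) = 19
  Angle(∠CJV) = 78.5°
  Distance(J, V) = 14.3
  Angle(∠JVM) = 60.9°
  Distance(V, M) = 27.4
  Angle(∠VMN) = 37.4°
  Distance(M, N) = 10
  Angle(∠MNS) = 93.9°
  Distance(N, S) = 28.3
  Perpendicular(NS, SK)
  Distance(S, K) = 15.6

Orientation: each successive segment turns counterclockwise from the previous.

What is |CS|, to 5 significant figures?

25.673

∠VMN = 37.4° gives MN at 68.700° from the x-axis; with |MN| = 10.0, N = (5.1766, 3.4976). ∠MNS = 93.9° gives NS at 154.80° from the x-axis; with |NS| = 28.3, S = (-20.430, 15.547). Then |CS| = |S − C| = 25.673.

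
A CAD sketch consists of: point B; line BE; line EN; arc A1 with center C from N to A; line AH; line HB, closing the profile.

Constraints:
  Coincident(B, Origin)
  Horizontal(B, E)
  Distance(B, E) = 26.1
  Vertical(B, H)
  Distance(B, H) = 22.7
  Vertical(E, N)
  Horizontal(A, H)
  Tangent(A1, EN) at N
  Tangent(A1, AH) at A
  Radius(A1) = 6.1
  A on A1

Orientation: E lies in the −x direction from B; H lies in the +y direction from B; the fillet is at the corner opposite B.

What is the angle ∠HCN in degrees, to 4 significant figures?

163.0°

The virtual corner opposite B is at (-26.10, 22.70). A1 meets EN tangentially, so CN is at right angles to EN and since A1 is tangent to AH there, CA ⟂ AH, with radius 6.1, so the center C sits 6.1 in from both sides at C = (-20.00, 16.60). That places the tangent points at N = (-26.10, 16.60) on EN and A = (-20.00, 22.70) on AH. Then cos ∠HCN = CH·CN / (|CH||CN|), giving 163.0°.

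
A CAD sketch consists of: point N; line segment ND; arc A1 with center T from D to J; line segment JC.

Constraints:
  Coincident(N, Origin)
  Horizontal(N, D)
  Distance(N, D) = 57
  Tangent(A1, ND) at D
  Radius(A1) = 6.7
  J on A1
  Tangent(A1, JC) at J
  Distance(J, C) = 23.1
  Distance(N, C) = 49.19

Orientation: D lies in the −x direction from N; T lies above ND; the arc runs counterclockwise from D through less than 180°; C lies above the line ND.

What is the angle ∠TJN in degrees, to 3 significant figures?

162°

N is at the origin; N and D share the same y with |ND| = 57.0 and D on the −x side, so D = (-57.0, 0.00). The tangent condition forces TD to be normal to ND, so T = D + (0, 6.7) = (-57.0, 6.70). Since TJ ⟂ JC (tangency), |TC| = √(6.7² + 23.1²) = 24.1 regardless of where J sits on A1. So C lies on both circle(N, 49.19) and circle(T, 24.1); the above-ND intersection is C = (-42.0, 25.5). J is the foot of the tangent from C: J = (-50.8, 4.16).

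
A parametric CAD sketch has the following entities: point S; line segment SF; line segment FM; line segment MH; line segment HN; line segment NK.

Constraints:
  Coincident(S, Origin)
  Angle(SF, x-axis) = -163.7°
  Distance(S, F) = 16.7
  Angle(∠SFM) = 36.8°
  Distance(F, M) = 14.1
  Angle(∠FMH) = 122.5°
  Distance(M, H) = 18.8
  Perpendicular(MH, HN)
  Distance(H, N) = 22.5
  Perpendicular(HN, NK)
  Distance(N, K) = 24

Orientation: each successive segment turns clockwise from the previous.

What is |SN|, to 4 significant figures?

19.70

S is at the origin; SF runs at -163.7° with length 16.7, so F = (-16.03, -4.687). ∠SFM = 36.8° gives FM at 53.10° from the x-axis; with |FM| = 14.1, M = (-7.563, 6.588). ∠FMH = 122.5° gives MH at -4.400° from the x-axis; with |MH| = 18.8, H = (11.18, 5.146). MH ⟂ HN, so HN runs at -94.40°; with |HN| = 22.5, N = (9.456, -17.29). Then |SN| = |N − S| = 19.70.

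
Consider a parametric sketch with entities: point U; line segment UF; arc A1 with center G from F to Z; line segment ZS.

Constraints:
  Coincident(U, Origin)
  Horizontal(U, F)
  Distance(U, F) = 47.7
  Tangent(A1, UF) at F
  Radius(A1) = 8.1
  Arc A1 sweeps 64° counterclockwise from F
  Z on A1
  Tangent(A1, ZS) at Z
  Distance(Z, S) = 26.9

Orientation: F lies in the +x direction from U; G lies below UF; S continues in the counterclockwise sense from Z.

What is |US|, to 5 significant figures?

40.556

U is at the origin; U and F share the same y with |UF| = 47.7 and F on the +x side, so F = (47.700, 0.0000). The tangent condition forces GF to be normal to UF, so G = F + (0, -8.1) = (47.700, -8.1000). On A1, F sits at bearing 90° from G; a 64° counterclockwise sweep puts Z at bearing 154°, so Z = G + 8.1·(cos 154°, sin 154°) = (40.420, -4.5492). Tangency of A1 to ZS means the radius GZ is perpendicular to ZS, so ZS runs along (−sin 154°, cos 154°); with |ZS| = 26.9, S = (28.628, -28.727). Then |US| = |S − U| = 40.556.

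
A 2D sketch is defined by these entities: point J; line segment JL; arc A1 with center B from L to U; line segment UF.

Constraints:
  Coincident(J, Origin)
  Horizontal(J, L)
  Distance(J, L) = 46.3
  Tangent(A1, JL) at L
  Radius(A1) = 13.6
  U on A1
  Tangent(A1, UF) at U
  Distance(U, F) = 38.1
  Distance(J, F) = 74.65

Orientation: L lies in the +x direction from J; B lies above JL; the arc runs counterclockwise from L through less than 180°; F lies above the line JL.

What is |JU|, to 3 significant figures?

61.8

Checks: |BU| = 13.60 ✓; ∠(BU, UF) = 90.00° ✓; |UF| = 38.10 ✓; |JF| = 74.65 ✓.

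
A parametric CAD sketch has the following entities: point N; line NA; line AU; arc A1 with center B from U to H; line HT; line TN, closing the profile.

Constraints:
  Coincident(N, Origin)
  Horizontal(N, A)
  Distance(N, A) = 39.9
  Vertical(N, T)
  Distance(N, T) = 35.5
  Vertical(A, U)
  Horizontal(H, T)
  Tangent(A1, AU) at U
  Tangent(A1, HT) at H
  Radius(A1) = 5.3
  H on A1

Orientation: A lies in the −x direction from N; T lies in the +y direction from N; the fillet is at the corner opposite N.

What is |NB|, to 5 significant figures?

45.926

N is at the origin; NA is horizontal with |NA| = 39.9 and A on the −x side, so A = (-39.900, 0.0000). N and T share the same x with |NT| = 35.5 and T on the +y side, so T = (0.0000, 35.500). The virtual corner opposite N is at (-39.900, 35.500). Tangency of A1 to AU means the radius BU is perpendicular to AU and A1 meets HT tangentially, so BH is at right angles to HT, with radius 5.3, so the center B sits 5.3 in from both sides at B = (-34.600, 30.200). Then |NB| = |B − N| = 45.926.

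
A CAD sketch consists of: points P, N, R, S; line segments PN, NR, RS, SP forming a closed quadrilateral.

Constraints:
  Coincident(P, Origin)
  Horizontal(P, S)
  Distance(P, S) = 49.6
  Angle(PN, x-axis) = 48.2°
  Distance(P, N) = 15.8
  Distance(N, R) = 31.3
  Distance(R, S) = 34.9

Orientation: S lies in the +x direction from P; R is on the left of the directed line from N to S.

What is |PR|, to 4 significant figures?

46.97

P is at the origin; PS is horizontal with |PS| = 49.6 and S in +x, so S = (49.6, 0). PN runs at 48.2° with |PN| = 15.8, so N = (10.53, 11.78). R is determined by |NR| = 31.3 and |RS| = 34.9 together: it lies at the intersection of circle(N, 31.3) and circle(S, 34.9). With |NS| = 40.81, the foot of the radical line on NS is 17.48 from N and the perpendicular offset is √(31.3² − 17.48²) = 25.96. Taking the left-of-NS solution: R = (34.76, 31.59).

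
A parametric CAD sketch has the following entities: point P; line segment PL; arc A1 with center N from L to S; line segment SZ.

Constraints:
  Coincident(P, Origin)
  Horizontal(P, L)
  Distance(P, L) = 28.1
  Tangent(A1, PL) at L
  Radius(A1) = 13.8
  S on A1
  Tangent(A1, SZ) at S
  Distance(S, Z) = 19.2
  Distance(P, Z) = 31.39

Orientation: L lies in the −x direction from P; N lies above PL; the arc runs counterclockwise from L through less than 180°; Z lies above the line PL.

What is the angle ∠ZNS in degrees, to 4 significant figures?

54.29°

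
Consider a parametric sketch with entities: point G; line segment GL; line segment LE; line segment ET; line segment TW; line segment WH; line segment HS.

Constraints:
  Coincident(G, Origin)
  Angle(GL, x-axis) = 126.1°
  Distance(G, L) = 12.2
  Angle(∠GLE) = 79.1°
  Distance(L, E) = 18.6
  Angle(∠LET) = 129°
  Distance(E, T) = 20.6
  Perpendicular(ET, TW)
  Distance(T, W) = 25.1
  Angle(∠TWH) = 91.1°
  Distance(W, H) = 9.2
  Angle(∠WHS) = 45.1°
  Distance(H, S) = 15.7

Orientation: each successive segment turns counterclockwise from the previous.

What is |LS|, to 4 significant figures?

33.98

G is at the origin; GL runs at 126.1° with length 12.2, so L = (-7.188, 9.857). ∠GLE = 79.1° gives LE at -133.0° from the x-axis; with |LE| = 18.6, E = (-19.87, -3.746). ∠LET = 129.0° gives ET at -82.00° from the x-axis; with |ET| = 20.6, T = (-17.01, -24.15). The perpendicularity gives TW at right angles to ET, so TW runs at 8.000°; with |TW| = 25.1, W = (7.849, -20.65). ∠TWH = 91.1° gives WH at 96.90° from the x-axis; with |WH| = 9.2, H = (6.744, -11.52). ∠WHS = 45.1° gives HS at -128.2° from the x-axis; with |HS| = 15.7, S = (-2.965, -23.86). Then |LS| = |S − L| = 33.98.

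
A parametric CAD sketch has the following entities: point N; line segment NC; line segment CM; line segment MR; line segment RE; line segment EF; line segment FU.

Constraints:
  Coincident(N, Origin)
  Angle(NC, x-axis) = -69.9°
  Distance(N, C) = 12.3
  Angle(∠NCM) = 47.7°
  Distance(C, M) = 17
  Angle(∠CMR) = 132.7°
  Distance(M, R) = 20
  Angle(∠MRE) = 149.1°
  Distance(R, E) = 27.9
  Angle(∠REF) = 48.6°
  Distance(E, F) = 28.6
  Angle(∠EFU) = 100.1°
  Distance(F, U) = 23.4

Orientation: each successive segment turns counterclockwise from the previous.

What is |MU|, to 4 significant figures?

6.230

N is at the origin; NC runs at -69.9° with length 12.3, so C = (4.227, -11.55). ∠NCM = 47.7° gives CM at 62.40° from the x-axis; with |CM| = 17.0, M = (12.10, 3.515). ∠CMR = 132.7° gives MR at 109.7° from the x-axis; with |MR| = 20.0, R = (5.361, 22.34). ∠MRE = 149.1° gives RE at 140.6° from the x-axis; with |RE| = 27.9, E = (-16.20, 40.05). ∠REF = 48.6° gives EF at -88.00° from the x-axis; with |EF| = 28.6, F = (-15.20, 11.47). ∠EFU = 100.1° gives FU at -8.100° from the x-axis; with |FU| = 23.4, U = (7.967, 8.173). Then |MU| = |U − M| = 6.230.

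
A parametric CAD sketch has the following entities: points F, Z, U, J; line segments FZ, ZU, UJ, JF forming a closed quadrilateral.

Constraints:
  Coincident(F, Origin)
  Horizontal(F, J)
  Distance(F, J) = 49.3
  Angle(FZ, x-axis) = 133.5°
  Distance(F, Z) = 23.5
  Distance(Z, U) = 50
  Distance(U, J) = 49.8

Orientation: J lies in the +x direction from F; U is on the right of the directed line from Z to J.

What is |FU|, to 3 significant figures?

28.0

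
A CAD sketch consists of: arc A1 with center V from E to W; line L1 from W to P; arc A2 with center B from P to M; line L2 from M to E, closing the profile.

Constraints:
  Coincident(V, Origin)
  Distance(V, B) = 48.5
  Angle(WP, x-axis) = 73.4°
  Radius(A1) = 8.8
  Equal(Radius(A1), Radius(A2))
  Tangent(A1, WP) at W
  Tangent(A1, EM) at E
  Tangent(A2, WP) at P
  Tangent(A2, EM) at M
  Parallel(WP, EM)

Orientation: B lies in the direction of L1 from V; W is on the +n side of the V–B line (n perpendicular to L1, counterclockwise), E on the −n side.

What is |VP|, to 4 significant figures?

49.29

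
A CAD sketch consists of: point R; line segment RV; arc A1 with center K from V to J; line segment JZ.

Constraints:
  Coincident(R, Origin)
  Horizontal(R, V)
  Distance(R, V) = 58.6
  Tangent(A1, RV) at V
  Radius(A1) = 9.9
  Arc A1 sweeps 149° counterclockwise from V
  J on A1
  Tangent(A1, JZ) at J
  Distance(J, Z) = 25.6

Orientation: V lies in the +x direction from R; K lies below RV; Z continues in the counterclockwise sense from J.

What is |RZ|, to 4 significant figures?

81.78

R is at the origin; R and V share the same y with |RV| = 58.6 and V on the +x side, so V = (58.60, 0.000). Since A1 is tangent to RV there, KV ⟂ RV, so K = V + (0, -9.9) = (58.60, -9.900). On A1, V sits at bearing 90° from K; a 149° counterclockwise sweep puts J at bearing 239°, so J = K + 9.9·(cos 239°, sin 239°) = (53.50, -18.39). Tangency of A1 to JZ means the radius KJ is perpendicular to JZ, so JZ runs along (−sin 239°, cos 239°); with |JZ| = 25.6, Z = (75.44, -31.57). Then |RZ| = |Z − R| = 81.78.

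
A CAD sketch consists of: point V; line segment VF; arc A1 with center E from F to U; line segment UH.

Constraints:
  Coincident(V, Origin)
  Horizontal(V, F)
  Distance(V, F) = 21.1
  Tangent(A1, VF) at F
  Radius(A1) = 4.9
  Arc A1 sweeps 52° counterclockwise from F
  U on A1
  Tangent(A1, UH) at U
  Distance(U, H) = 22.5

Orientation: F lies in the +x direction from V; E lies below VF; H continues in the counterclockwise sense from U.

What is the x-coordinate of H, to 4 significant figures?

3.386

On A1, F sits at bearing 90° from E; a 52° counterclockwise sweep puts U at bearing 142°, so U = E + 4.9·(cos 142°, sin 142°) = (17.24, -1.883). Since A1 is tangent to UH there, EU ⟂ UH, so UH runs along (−sin 142°, cos 142°); with |UH| = 22.5, H = (3.386, -19.61). So H.x = 3.386.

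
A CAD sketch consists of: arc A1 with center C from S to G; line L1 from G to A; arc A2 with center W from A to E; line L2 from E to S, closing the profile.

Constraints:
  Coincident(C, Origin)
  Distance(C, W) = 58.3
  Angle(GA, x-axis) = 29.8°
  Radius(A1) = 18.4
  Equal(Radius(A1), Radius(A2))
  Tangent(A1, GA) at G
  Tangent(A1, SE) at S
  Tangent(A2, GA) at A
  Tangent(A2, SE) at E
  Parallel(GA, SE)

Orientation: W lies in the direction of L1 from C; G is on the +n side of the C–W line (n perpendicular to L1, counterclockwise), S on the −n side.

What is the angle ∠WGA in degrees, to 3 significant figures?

17.5°

Tangency of A1 to both parallel lines with radius 18.4 puts G and S at C ± 18.4·n: G = (-9.14, 16.0), S = (9.14, -16.0). Equal radii place A and E the same way about W: A = W + 18.4·n = (41.4, 44.9), E = W − 18.4·n = (59.7, 13.0). Then cos ∠WGA = GW·GA / (|GW||GA|), giving 17.5°.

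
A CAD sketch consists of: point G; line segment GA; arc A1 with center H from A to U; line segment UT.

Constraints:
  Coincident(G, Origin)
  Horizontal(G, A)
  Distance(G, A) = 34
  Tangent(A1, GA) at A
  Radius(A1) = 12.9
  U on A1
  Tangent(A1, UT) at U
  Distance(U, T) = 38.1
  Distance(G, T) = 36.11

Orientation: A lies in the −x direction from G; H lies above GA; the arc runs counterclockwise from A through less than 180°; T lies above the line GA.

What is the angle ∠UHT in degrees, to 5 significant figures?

71.295°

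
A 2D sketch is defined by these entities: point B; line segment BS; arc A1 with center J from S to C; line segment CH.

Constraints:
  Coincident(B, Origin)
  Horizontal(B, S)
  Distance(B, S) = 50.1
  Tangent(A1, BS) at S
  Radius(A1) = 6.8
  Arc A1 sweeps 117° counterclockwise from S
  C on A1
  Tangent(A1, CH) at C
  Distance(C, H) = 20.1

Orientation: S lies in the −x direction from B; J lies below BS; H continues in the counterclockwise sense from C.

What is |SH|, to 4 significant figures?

27.96

B is at the origin; B and S share the same y with |BS| = 50.1 and S on the −x side, so S = (-50.10, 0.000). Tangency of A1 to BS means the radius JS is perpendicular to BS, so J = S + (0, -6.8) = (-50.10, -6.800). On A1, S sits at bearing 90° from J; a 117° counterclockwise sweep puts C at bearing 207°, so C = J + 6.8·(cos 207°, sin 207°) = (-56.16, -9.887). Tangency of A1 to CH means the radius JC is perpendicular to CH, so CH runs along (−sin 207°, cos 207°); with |CH| = 20.1, H = (-47.03, -27.80). Then |SH| = |H − S| = 27.96.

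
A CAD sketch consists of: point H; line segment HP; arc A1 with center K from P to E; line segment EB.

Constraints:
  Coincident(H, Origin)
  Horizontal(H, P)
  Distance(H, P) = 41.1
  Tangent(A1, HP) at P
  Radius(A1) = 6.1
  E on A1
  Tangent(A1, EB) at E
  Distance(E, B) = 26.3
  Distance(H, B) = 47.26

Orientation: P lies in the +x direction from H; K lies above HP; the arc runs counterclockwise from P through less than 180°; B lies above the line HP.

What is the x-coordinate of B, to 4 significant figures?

34.52

H is at the origin; H and P share the same y with |HP| = 41.1 and P on the +x side, so P = (41.10, 0.000). Tangency of A1 to HP means the radius KP is perpendicular to HP, so K = P + (0, 6.1) = (41.10, 6.100). Since KE ⟂ EB (tangency), |KB| = √(6.1² + 26.3²) = 27.00 regardless of where E sits on A1. So B lies on both circle(H, 47.26) and circle(K, 27.00); the above-HP intersection is B = (34.52, 32.28). E is the foot of the tangent from B: E = (46.53, 8.886).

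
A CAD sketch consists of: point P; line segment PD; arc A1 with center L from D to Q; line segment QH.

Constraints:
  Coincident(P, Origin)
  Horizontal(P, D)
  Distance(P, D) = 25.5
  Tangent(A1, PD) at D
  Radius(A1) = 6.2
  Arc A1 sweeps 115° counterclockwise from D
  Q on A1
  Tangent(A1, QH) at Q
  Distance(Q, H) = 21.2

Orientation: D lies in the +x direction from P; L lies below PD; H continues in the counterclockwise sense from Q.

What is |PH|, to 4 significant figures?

40.22

P is at the origin; PD is horizontal with |PD| = 25.5 and D on the +x side, so D = (25.50, 0.000). Since A1 is tangent to PD there, LD ⟂ PD, so L = D + (0, -6.2) = (25.50, -6.200). On A1, D sits at bearing 90° from L; a 115° counterclockwise sweep puts Q at bearing 205°, so Q = L + 6.2·(cos 205°, sin 205°) = (19.88, -8.820). Tangency of A1 to QH means the radius LQ is perpendicular to QH, so QH runs along (−sin 205°, cos 205°); with |QH| = 21.2, H = (28.84, -28.03). Then |PH| = |H − P| = 40.22.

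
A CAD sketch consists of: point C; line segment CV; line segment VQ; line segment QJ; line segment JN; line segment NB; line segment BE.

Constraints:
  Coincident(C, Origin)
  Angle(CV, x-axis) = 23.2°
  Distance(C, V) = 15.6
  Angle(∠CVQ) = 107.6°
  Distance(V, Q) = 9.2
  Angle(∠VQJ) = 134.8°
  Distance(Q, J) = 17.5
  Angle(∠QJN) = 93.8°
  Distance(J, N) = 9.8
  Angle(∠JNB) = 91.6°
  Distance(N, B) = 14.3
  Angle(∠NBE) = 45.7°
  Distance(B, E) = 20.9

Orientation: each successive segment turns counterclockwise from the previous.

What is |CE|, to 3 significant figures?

30.3

C is at the origin; CV runs at 23.2° with length 15.6, so V = (14.3, 6.15). ∠CVQ = 107.6° gives VQ at 95.6° from the x-axis; with |VQ| = 9.2, Q = (13.4, 15.3). ∠VQJ = 134.8° gives QJ at 141° from the x-axis; with |QJ| = 17.5, J = (-0.121, 26.4). ∠QJN = 93.8° gives JN at -133° from the x-axis; with |JN| = 9.8, N = (-6.80, 19.2). ∠JNB = 91.6° gives NB at -44.6° from the x-axis; with |NB| = 14.3, B = (3.38, 9.15). ∠NBE = 45.7° gives BE at 89.7° from the x-axis; with |BE| = 20.9, E = (3.49, 30.1). Then |CE| = |E − C| = 30.3.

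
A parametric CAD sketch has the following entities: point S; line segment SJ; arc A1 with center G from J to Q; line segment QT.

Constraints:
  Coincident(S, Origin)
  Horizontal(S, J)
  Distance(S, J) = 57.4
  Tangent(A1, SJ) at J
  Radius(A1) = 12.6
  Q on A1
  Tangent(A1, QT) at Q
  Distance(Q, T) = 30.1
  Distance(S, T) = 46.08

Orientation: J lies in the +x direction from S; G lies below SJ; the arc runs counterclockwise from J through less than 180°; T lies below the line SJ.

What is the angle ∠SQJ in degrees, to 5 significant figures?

141.01°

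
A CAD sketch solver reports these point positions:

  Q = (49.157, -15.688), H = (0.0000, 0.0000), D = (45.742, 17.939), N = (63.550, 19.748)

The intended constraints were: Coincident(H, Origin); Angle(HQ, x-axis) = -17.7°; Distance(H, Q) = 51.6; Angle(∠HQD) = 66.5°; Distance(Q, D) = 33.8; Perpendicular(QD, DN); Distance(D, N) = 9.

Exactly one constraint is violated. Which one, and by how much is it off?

Distance(D, N) = 9 — off by 8.90.

H = (0.00, 0.00) ✓; HQ at -17.70° ✓; |HQ| = 51.60 ✓; ∠HQD = 66.50° ✓; |QD| = 33.80 ✓; ∠(QD, DN) = 90.00° ✓; |DN| = 17.90 ✗.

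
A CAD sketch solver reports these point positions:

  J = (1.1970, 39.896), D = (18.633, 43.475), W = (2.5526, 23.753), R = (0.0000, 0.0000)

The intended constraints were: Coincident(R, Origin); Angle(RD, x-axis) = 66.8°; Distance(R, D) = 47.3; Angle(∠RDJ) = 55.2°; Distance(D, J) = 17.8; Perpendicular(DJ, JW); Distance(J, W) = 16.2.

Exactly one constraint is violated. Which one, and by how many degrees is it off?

Perpendicular(DJ, JW) — off by 6.80°.

R = (0.00, 0.00) ✓; RD at 66.80° ✓; |RD| = 47.30 ✓; ∠RDJ = 55.20° ✓; |DJ| = 17.80 ✓; ∠(DJ, JW) = 83.20° ✗; |JW| = 16.20 ✓.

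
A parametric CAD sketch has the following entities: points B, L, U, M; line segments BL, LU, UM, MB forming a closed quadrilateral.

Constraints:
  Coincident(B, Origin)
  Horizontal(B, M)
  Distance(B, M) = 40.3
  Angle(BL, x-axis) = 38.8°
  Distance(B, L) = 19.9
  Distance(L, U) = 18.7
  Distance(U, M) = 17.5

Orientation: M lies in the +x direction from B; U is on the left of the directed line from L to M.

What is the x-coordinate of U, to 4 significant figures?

33.82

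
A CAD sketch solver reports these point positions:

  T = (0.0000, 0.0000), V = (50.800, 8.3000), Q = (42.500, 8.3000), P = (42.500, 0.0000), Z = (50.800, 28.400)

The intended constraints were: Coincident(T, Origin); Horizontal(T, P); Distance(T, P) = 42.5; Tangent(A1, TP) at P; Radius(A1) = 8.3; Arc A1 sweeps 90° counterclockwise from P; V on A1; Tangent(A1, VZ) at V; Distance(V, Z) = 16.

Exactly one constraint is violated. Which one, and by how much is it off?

Distance(V, Z) = 16 — off by 4.10.

T = (0.00, 0.00) ✓; T.y = 0.00, P.y = 0.00 ✓; |TP| = 42.50 ✓; ∠(QP, PT) = 90.00° ✓; |QP| = 8.300 ✓; bearing(Q→V) − bearing(Q→P) = 90.00° ✓; |QV| = 8.300 ✓; ∠(QV, VZ) = 90.00° ✓; |VZ| = 20.10 ✗.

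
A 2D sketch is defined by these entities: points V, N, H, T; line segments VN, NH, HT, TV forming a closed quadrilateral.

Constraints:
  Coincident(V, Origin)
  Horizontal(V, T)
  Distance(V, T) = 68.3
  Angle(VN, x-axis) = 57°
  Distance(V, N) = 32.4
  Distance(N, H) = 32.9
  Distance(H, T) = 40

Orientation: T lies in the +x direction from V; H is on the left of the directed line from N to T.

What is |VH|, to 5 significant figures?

60.826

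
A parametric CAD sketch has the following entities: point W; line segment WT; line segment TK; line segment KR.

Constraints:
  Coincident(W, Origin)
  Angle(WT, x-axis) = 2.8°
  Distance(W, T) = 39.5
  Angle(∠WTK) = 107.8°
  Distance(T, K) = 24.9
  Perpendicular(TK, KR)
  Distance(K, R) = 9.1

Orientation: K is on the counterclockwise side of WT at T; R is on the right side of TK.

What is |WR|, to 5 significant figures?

59.573

W is at the origin; WT runs at 2.8° with length 39.5, so T = 39.5·(cos 2.8°, sin 2.8°) = (39.453, 1.9296). ∠WTK = 107.8°, so TK runs at 2.8° + (180° − 107.8°) = 75.000° from the x-axis; with |TK| = 24.9, K = T + 24.9·(cos 75.000°, sin 75.000°) = (45.897, 25.981). TK is perpendicular to KR; with |KR| = 9.1 on the right of TK, R = K + 9.1·(0.96593, -0.25882) = (54.687, 23.626). Then |WR| = |R − W| = 59.573.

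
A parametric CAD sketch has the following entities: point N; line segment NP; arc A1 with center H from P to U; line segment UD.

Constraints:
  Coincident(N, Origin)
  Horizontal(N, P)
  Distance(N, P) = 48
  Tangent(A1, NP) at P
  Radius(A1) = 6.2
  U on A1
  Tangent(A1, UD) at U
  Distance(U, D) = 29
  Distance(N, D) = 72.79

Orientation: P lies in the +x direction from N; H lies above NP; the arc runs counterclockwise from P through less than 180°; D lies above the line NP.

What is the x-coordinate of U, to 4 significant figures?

53.53

N is at the origin; NP is horizontal with |NP| = 48.0 and P on the +x side, so P = (48.00, 0.000). A1 meets NP tangentially, so HP is at right angles to NP, so H = P + (0, 6.2) = (48.00, 6.200). Since HU ⟂ UD (tangency), |HD| = √(6.2² + 29.0²) = 29.66 regardless of where U sits on A1. So D lies on both circle(N, 72.79) and circle(H, 29.66); the above-NP intersection is D = (66.65, 29.25). U is the foot of the tangent from D: U = (53.53, 3.394).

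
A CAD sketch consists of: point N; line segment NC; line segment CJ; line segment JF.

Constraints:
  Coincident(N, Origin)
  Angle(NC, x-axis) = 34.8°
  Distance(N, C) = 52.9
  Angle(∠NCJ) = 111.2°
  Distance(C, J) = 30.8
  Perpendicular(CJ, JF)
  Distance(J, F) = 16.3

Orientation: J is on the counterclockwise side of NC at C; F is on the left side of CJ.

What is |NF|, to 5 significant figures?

59.861

N is at the origin; NC runs at 34.8° with length 52.9, so C = 52.9·(cos 34.8°, sin 34.8°) = (43.439, 30.191). ∠NCJ = 111.2°, so CJ runs at 34.8° + (180° − 111.2°) = 103.60° from the x-axis; with |CJ| = 30.8, J = C + 30.8·(cos 103.60°, sin 103.60°) = (36.196, 60.127). The perpendicularity gives JF at right angles to CJ; with |JF| = 16.3 on the left of CJ, F = J + 16.3·(-0.97196, -0.23514) = (20.353, 56.294). Then |NF| = |F − N| = 59.861.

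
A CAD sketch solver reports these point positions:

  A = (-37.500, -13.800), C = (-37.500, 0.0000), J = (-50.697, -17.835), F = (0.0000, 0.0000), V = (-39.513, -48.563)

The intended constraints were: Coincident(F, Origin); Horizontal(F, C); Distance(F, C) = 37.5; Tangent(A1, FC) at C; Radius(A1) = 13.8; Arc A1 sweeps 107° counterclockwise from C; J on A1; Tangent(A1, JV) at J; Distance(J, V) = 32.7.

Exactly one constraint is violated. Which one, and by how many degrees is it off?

Tangent(A1, JV) at J — off by 3.00°.

F = (0.00, 0.00) ✓; F.y = 0.00, C.y = 0.00 ✓; |FC| = 37.50 ✓; ∠(AC, CF) = 90.00° ✓; |AC| = 13.80 ✓; bearing(A→J) − bearing(A→C) = 107.0° ✓; |AJ| = 13.80 ✓; ∠(AJ, JV) = 87.00° ✗; |JV| = 32.70 ✓.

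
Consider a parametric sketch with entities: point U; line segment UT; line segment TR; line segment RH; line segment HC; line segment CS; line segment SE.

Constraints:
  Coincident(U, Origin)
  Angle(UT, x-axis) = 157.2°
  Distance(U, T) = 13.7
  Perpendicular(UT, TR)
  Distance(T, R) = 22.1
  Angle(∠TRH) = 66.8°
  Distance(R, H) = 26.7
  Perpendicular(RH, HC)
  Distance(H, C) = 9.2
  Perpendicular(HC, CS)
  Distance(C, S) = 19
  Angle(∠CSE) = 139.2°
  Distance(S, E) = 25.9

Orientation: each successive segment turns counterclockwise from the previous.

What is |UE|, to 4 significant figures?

40.19

U is at the origin; UT runs at 157.2° with length 13.7, so T = (-12.63, 5.309). UT is perpendicular to TR, so TR runs at -112.8°; with |TR| = 22.1, R = (-21.19, -15.06). ∠TRH = 66.8° gives RH at 0.4000° from the x-axis; with |RH| = 26.7, H = (5.506, -14.88). The perpendicularity gives HC at right angles to RH, so HC runs at 90.40°; with |HC| = 9.2, C = (5.442, -5.678). HC is perpendicular to CS, so CS runs at -179.6°; with |CS| = 19.0, S = (-13.56, -5.811). ∠CSE = 139.2° gives SE at -138.8° from the x-axis; with |SE| = 25.9, E = (-33.05, -22.87). Then |UE| = |E − U| = 40.19.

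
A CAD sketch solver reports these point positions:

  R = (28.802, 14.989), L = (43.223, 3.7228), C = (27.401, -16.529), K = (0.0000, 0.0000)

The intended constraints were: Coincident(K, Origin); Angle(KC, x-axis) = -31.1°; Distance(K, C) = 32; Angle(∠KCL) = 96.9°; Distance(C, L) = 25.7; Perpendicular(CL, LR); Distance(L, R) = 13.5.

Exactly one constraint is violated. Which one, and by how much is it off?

Distance(L, R) = 13.5 — off by 4.80.

K = (0.00, 0.00) ✓; KC at -31.10° ✓; |KC| = 32.00 ✓; ∠KCL = 96.90° ✓; |CL| = 25.70 ✓; ∠(CL, LR) = 90.00° ✓; |LR| = 18.30 ✗.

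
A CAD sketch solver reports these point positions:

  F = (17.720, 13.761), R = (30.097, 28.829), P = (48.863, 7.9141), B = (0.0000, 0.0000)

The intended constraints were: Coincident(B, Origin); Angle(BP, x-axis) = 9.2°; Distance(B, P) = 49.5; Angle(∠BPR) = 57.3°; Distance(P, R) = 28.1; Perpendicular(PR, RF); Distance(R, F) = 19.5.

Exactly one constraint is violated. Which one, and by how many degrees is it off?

Perpendicular(PR, RF) — off by 8.70°.

B = (0.00, 0.00) ✓; BP at 9.200° ✓; |BP| = 49.50 ✓; ∠BPR = 57.30° ✓; |PR| = 28.10 ✓; ∠(PR, RF) = 98.70° ✗; |RF| = 19.50 ✓.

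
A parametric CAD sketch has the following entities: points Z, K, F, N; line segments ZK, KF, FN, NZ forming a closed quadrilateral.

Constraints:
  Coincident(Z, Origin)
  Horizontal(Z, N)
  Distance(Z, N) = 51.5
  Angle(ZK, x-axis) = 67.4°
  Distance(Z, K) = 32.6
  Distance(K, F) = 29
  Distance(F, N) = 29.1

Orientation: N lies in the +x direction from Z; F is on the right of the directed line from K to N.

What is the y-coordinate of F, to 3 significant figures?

2.88

Z is at the origin; Z and N share the same y with |ZN| = 51.5 and N in +x, so N = (51.5, 0). ZK runs at 67.4° with |ZK| = 32.6, so K = (12.5, 30.1). F is determined by |KF| = 29.0 and |FN| = 29.1 together: it lies at the intersection of circle(K, 29.0) and circle(N, 29.1). With |KN| = 49.2, the foot of the radical line on KN is 24.6 from K and the perpendicular offset is √(29.0² − 24.6²) = 15.4. Taking the right-of-KN solution: F = (22.5, 2.88).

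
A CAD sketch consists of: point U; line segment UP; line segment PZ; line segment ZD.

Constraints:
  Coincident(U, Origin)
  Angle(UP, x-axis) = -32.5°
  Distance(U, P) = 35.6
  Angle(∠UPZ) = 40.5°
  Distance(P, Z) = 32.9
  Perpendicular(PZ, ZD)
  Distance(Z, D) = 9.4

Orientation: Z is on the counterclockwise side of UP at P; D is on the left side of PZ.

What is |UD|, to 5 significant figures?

14.907

∠UPZ = 40.5°, so PZ runs at -32.5° + (180° − 40.5°) = 107.00° from the x-axis; with |PZ| = 32.9, Z = P + 32.9·(cos 107.00°, sin 107.00°) = (20.406, 12.335). PZ is perpendicular to ZD; with |ZD| = 9.4 on the left of PZ, D = Z + 9.4·(-0.95630, -0.29237) = (11.416, 9.5863). Then |UD| = |D − U| = 14.907.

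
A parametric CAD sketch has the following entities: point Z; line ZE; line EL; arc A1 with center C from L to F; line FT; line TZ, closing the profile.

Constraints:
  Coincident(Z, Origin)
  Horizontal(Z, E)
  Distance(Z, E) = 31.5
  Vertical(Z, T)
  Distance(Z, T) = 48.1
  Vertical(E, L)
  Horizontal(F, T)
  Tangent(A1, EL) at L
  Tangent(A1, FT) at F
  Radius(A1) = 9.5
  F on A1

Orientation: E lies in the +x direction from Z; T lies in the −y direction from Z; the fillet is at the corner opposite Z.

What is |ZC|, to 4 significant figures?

44.43

Z is at the origin; ZE is horizontal with |ZE| = 31.5 and E on the +x side, so E = (31.50, 0.000). Z and T share the same x with |ZT| = 48.1 and T on the −y side, so T = (0.000, -48.10). The virtual corner opposite Z is at (31.50, -48.10). Tangency of A1 to EL means the radius CL is perpendicular to EL and the tangent condition forces CF to be normal to FT, with radius 9.5, so the center C sits 9.5 in from both sides at C = (22.00, -38.60). Then |ZC| = |C − Z| = 44.43.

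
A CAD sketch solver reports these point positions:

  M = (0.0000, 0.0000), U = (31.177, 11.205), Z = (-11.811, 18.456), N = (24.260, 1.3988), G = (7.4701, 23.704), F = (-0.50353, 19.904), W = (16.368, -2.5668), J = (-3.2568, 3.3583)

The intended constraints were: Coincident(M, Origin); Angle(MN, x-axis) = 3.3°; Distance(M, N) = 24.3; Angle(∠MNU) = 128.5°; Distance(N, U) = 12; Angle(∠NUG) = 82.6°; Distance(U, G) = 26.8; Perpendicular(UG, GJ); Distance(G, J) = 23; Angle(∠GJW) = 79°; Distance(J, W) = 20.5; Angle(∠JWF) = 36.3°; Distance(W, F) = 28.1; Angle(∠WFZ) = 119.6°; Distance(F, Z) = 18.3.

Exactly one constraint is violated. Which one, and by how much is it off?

Distance(F, Z) = 18.3 — off by 6.90.

M = (0.00, 0.00) ✓; MN at 3.300° ✓; |MN| = 24.30 ✓; ∠MNU = 128.5° ✓; |NU| = 12.00 ✓; ∠NUG = 82.60° ✓; |UG| = 26.80 ✓; ∠(UG, GJ) = 90.00° ✓; |GJ| = 23.00 ✓; ∠GJW = 79.00° ✓; |JW| = 20.50 ✓; ∠JWF = 36.30° ✓; |WF| = 28.10 ✓; ∠WFZ = 119.6° ✓; |FZ| = 11.40 ✗.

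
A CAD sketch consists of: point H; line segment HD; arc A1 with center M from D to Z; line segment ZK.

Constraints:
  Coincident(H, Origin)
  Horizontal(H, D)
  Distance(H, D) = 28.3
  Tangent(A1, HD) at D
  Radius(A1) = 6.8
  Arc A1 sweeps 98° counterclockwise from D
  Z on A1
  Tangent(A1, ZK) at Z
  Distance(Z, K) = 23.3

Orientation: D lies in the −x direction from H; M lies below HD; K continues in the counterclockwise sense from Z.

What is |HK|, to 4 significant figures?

44.28

H is at the origin; H and D share the same y with |HD| = 28.3 and D on the −x side, so D = (-28.30, 0.000). The tangent condition forces MD to be normal to HD, so M = D + (0, -6.8) = (-28.30, -6.800). On A1, D sits at bearing 90° from M; a 98° counterclockwise sweep puts Z at bearing 188°, so Z = M + 6.8·(cos 188°, sin 188°) = (-35.03, -7.746). A1 meets ZK tangentially, so MZ is at right angles to ZK, so ZK runs along (−sin 188°, cos 188°); with |ZK| = 23.3, K = (-31.79, -30.82). Then |HK| = |K − H| = 44.28.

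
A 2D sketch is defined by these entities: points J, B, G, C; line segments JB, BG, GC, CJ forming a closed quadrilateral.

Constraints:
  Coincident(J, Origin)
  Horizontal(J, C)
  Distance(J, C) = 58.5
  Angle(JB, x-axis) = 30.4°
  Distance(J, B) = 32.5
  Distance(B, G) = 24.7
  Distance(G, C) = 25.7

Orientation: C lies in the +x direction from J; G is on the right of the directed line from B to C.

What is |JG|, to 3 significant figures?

34.8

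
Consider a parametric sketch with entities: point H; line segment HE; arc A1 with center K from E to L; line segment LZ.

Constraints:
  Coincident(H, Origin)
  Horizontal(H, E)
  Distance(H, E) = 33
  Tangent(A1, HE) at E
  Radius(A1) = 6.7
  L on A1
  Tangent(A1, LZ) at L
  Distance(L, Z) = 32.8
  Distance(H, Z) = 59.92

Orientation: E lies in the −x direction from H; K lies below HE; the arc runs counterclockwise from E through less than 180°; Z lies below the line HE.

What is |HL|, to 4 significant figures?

39.86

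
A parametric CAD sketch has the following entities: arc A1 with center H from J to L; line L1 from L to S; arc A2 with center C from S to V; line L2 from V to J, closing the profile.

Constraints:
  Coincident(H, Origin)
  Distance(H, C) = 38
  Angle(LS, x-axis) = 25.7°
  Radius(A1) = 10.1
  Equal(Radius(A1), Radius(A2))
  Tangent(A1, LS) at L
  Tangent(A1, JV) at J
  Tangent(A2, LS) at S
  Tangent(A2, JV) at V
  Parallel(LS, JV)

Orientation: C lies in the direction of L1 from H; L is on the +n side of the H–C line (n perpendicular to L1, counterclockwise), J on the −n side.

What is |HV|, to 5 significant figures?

39.319

The slot axis is L1's direction at 25.7°, so u = (cos 25.7°, sin 25.7°) = (0.90108, 0.43366) and n = (−sin 25.7°, cos 25.7°) = (-0.43366, 0.90108). H is at the origin and C lies 38.0 along u from H, so C = 38.0·u = (34.241, 16.479). Tangency of A1 to both parallel lines with radius 10.1 puts L and J at H ± 10.1·n: L = (-4.3800, 9.1009), J = (4.3800, -9.1009). Equal radii place S and V the same way about C: S = C + 10.1·n = (29.861, 25.580), V = C − 10.1·n = (38.621, 7.3782). Then |HV| = |V − H| = 39.319.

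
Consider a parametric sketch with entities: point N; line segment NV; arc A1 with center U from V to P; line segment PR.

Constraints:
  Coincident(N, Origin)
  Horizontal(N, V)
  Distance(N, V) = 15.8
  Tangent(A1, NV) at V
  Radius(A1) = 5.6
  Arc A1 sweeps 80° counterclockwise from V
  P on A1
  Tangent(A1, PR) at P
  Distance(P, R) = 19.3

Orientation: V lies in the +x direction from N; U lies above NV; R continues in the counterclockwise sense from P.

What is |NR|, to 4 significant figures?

34.16

N is at the origin; NV is horizontal with |NV| = 15.8 and V on the +x side, so V = (15.80, 0.000). A1 meets NV tangentially, so UV is at right angles to NV, so U = V + (0, 5.6) = (15.80, 5.600). On A1, V sits at bearing -90° from U; an 80° counterclockwise sweep puts P at bearing -10°, so P = U + 5.6·(cos -10°, sin -10°) = (21.31, 4.628). Tangency of A1 to PR means the radius UP is perpendicular to PR, so PR runs along (−sin -10°, cos -10°); with |PR| = 19.3, R = (24.67, 23.63). Then |NR| = |R − N| = 34.16.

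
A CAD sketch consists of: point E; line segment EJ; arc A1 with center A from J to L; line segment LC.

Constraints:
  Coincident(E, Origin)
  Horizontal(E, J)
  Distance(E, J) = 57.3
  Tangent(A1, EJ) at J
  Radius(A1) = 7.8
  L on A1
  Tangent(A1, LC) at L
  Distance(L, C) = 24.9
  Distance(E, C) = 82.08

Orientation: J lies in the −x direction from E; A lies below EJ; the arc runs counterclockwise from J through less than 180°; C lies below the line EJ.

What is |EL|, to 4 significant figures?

63.44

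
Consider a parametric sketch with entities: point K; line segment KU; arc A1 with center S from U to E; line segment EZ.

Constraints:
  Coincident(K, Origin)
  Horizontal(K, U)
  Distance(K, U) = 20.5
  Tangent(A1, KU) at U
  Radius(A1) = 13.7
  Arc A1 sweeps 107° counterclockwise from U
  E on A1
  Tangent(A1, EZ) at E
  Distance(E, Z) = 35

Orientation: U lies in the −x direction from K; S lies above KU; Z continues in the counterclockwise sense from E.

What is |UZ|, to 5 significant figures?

51.256

K is at the origin; K and U share the same y with |KU| = 20.5 and U on the −x side, so U = (-20.500, 0.0000). A1 meets KU tangentially, so SU is at right angles to KU, so S = U + (0, 13.7) = (-20.500, 13.700). On A1, U sits at bearing -90° from S; a 107° counterclockwise sweep puts E at bearing 17°, so E = S + 13.7·(cos 17°, sin 17°) = (-7.3986, 17.705). Tangency of A1 to EZ means the radius SE is perpendicular to EZ, so EZ runs along (−sin 17°, cos 17°); with |EZ| = 35.0, Z = (-17.632, 51.176). Then |UZ| = |Z − U| = 51.256.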